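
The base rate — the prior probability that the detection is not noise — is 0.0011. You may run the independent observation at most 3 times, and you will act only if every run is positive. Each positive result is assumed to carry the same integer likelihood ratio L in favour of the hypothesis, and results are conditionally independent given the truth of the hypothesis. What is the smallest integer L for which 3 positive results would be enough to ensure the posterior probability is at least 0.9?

Prior odds = 0.0011/0.9989 = 11/9989.
Target odds = 0.9/0.1 = 9.
Need L³ ≥ 9 ÷ (11/9989) = 89901/11.
20³ = 8000 < 89901/11 ≤ 9261 = 21³, so L = 21.

21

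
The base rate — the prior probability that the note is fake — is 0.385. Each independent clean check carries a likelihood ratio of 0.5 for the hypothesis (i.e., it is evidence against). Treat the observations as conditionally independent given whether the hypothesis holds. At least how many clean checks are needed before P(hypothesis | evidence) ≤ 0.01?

6

Prior odds = 0.385/0.615 = 77/123.
Likelihood ratio per clean check = 0.5.
Target odds: 0.01 ÷ 0.99 = 1/99.
Require 0.5ⁿ ≤ 1/99 ÷ (77/123) = 41/2541.
0.5⁵ = 0.03125 is still above 41/2541 but 0.5⁶ = 0.015625 is at or below it, so n = 6.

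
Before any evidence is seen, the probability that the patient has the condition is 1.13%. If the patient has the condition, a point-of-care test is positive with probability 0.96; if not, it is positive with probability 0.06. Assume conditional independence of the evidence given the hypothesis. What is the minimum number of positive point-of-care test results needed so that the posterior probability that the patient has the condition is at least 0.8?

3

Prior odds: 0.0113 ÷ 0.9887 = 113/9887.
Likelihood ratio of a positive = 0.96/0.06 = 16.
Target posterior odds = 0.8/0.2 = 4.
Require 16ⁿ ≥ 4 ÷ (113/9887) = 39548/113.
16² = 256 falls short of 39548/113 but 16³ = 4096 reaches it, so n = 3.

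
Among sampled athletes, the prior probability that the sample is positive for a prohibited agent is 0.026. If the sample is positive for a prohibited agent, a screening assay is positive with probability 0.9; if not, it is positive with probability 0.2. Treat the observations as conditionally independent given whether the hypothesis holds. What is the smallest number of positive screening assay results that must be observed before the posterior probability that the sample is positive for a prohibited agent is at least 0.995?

6

Prior odds: 0.026 ÷ 0.974 = 13/487.
Likelihood ratio of a positive = 0.9/0.2 = 4.5.
Target posterior odds = 0.995/0.005 = 199.
Require 4.5ⁿ ≥ 199 ÷ (13/487) = 96913/13.
4.5⁵ = 1845.28125 falls short of 96913/13 but 4.5⁶ = 8303.765625 reaches it, so n = 6.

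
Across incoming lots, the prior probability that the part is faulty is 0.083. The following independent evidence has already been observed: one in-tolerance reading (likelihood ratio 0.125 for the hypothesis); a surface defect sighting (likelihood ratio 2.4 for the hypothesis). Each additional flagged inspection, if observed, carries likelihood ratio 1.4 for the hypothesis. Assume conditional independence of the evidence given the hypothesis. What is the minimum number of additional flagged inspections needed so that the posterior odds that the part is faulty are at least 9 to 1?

Prior odds = 0.083/0.917 = 83/917.
Combined Bayes factor of the evidence already in hand = 0.125 × 2.4 = 0.3.
Odds after that evidence = (83/917) × 0.3 = 249/9170.
Target odds = 9.
Need 1.4ⁿ ≥ 9 ÷ (249/9170) = 27510/83.
1.4¹⁷ ≈304.913 falls short of 27510/83 but 1.4¹⁸ ≈426.879 reaches it, so n = 18.

18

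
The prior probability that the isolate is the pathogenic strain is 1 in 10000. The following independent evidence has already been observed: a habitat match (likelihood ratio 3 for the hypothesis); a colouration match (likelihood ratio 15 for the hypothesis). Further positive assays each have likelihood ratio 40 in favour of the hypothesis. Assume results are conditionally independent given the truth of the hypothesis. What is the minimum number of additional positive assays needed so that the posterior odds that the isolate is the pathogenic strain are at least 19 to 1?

3

Prior odds = 0.0001/0.9999 = 1/9999.
Combined Bayes factor of the evidence already in hand = 3 × 15 = 45.
Odds after that evidence = (1/9999) × 45 = 5/1111.
Target odds = 19.
Need 40ⁿ ≥ 19 ÷ (5/1111) = 4221.8.
40² = 1600 falls short of 4221.8 but 40³ = 64000 reaches it, so n = 3.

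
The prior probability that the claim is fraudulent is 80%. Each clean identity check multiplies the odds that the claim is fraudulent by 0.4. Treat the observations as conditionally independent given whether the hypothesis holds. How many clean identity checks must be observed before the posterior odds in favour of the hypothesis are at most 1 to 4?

Prior odds: 0.8 ÷ 0.2 = 4.
Likelihood ratio per clean identity check = 0.4.
Target odds = 0.25.
Require 0.4ⁿ ≤ 0.25 ÷ 4 = 0.0625.
0.4³ = 0.064 is still above 0.0625 but 0.4⁴ = 0.0256 is at or below it, so n = 4.

4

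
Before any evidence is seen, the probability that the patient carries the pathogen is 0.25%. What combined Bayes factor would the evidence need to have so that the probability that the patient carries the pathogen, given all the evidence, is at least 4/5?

1596

Prior odds = 0.0025/0.9975 = 1/399.
Target odds = 0.8/0.2 = 4.
Required Bayes factor = 4 ÷ (1/399) = 1596.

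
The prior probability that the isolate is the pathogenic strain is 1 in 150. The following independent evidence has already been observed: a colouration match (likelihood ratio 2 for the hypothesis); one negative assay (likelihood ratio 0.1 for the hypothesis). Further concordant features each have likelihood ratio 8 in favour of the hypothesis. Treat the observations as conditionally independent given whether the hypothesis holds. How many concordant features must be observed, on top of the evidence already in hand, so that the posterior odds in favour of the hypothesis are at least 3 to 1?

4

Prior odds = (1/150)/(149/150) = 1/149.
Combined Bayes factor of the evidence already in hand = 2 × 0.1 = 0.2.
Odds after that evidence = (1/149) × 0.2 = 1/745.
Target odds = 3.
Need 8ⁿ ≥ 3 ÷ (1/745) = 2235.
8³ = 512 falls short of 2235 but 8⁴ = 4096 reaches it, so n = 4.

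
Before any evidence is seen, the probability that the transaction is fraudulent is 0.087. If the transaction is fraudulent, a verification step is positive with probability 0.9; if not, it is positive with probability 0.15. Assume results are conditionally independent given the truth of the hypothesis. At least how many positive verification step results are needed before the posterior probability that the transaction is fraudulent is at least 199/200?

5

Prior odds = 0.087/0.913 = 87/913.
Likelihood ratio of a positive = 0.9/0.15 = 6.
Target posterior odds = 0.995/0.005 = 199.
Require 6ⁿ ≥ 199 ÷ (87/913) = 181687/87.
6⁴ = 1296 falls short of 181687/87 but 6⁵ = 7776 reaches it, so n = 5.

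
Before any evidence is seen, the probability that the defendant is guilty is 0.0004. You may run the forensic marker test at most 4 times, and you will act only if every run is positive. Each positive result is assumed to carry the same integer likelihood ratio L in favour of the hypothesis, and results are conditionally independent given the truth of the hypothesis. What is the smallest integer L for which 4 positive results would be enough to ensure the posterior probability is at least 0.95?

15

Prior odds = 0.0004/0.9996 = 1/2499.
Target odds = 0.95/0.05 = 19.
Need L⁴ ≥ 19 ÷ (1/2499) = 47481.
14⁴ = 38416 < 47481 ≤ 50625 = 15⁴, so L = 15.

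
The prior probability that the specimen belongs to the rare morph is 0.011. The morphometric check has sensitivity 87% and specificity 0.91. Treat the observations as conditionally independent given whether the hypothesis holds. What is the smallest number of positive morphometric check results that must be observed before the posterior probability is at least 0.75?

3

Prior odds: 0.011 ÷ 0.989 = 11/989.
False-positive rate = 1 − 0.91 = 0.09; likelihood ratio of a positive = 0.87/0.09 = 29/3.
Target posterior odds = 0.75/0.25 = 3.
Need (11/989) × (29/3)ⁿ ≥ 3, i.e. (29/3)ⁿ ≥ 2967/11.
(29/3)² = 841/9 falls short of 2967/11 but (29/3)³ = 24389/27 reaches it, so n = 3.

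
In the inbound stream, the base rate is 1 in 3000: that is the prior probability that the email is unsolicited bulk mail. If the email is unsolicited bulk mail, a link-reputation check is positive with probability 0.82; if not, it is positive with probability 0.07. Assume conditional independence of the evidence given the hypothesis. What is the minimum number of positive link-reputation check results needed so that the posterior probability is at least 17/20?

4

Prior odds = (1/3000)/(2999/3000) = 1/2999.
Likelihood ratio of a positive = 0.82/0.07 = 82/7.
Target odds: 0.85 ÷ 0.15 = 17/3.
Need (1/2999) × (82/7)ⁿ ≥ 17/3, i.e. (82/7)ⁿ ≥ 50983/3.
(82/7)³ = 551368/343 falls short of 50983/3 but (82/7)⁴ = 45212176/2401 reaches it, so n = 4.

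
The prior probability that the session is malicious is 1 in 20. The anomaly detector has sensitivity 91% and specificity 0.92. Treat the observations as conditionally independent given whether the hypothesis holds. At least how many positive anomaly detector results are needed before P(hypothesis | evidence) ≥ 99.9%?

Prior odds = 0.05/0.95 = 1/19.
False-positive rate = 1 − 0.92 = 0.08; likelihood ratio of a positive = 0.91/0.08 = 11.375.
Target odds: 0.999 ÷ 0.001 = 999.
Require 11.375ⁿ ≥ 999 ÷ (1/19) = 18981.
11.375⁴ = 68574961/4096 falls short of 18981 but 11.375⁵ ≈190439 reaches it, so n = 5.

5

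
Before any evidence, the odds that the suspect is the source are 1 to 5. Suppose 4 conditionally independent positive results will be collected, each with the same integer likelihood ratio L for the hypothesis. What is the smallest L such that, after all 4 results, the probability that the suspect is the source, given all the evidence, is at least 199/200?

Prior odds = 0.2.
Target odds = 0.995/0.005 = 199.
Need L⁴ ≥ 199 ÷ 0.2 = 995.
5⁴ = 625 < 995 ≤ 1296 = 6⁴, so L = 6.

6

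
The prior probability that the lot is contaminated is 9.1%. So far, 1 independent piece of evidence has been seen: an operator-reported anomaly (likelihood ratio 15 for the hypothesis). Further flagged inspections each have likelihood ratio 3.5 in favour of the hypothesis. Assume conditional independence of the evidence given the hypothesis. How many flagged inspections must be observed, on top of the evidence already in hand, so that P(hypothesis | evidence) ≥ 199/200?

Prior odds = 0.091/0.909 = 91/909.
Bayes factor of the evidence already in hand = 15.
Odds after that evidence = (91/909) × 15 = 455/303.
Target odds = 0.995/0.005 = 199.
Need 3.5ⁿ ≥ 199 ÷ (455/303) = 60297/455.
3.5³ = 42.875 falls short of 60297/455 but 3.5⁴ = 150.0625 reaches it, so n = 4.

4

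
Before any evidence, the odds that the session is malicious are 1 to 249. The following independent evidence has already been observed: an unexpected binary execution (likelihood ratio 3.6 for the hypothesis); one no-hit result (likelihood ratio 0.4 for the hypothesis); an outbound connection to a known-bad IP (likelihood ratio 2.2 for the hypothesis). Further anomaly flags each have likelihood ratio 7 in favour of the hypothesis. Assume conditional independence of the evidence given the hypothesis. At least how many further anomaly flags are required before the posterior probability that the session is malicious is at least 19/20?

Prior odds = 1/249.
Combined Bayes factor of the evidence already in hand = 3.6 × 0.4 × 2.2 = 3.168.
Odds after that evidence = (1/249) × 3.168 = 132/10375.
Target odds = 0.95/0.05 = 19.
Need 7ⁿ ≥ 19 ÷ (132/10375) = 197125/132.
7³ = 343 falls short of 197125/132 but 7⁴ = 2401 reaches it, so n = 4.

4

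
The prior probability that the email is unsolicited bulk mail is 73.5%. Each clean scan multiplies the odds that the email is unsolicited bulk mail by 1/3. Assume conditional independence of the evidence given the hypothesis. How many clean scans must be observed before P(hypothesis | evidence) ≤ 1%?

6

Prior odds = 0.735/0.265 = 147/53.
Likelihood ratio per clean scan = 1/3.
Target posterior odds = 0.01/0.99 = 1/99.
Require (1/3)ⁿ ≤ 1/99 ÷ (147/53) = 53/14553.
(1/3)⁵ = 1/243 is still above 53/14553 but (1/3)⁶ = 1/729 is at or below it, so n = 6.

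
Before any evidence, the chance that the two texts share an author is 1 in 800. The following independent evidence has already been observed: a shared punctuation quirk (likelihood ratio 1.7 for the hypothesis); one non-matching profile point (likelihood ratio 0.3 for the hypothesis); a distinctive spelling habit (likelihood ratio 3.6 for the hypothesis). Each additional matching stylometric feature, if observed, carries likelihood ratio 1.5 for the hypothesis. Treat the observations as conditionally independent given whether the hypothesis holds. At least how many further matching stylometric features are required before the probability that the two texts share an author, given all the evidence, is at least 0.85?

20

Prior odds = 0.00125/0.99875 = 1/799.
Combined Bayes factor of the evidence already in hand = 1.7 × 0.3 × 3.6 = 1.836.
Odds after that evidence = (1/799) × 1.836 = 27/11750.
Target odds = 0.85/0.15 = 17/3.
Need 1.5ⁿ ≥ 17/3 ÷ (27/11750) = 199750/81.
1.5¹⁹ ≈2216.84 falls short of 199750/81 but 1.5²⁰ ≈3325.26 reaches it, so n = 20.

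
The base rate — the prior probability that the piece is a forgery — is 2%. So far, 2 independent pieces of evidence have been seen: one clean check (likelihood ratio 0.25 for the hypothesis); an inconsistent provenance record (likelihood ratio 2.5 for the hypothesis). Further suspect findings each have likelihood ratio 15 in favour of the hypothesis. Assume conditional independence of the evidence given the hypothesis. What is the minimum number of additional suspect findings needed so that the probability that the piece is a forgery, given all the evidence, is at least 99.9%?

Prior odds = 0.02/0.98 = 1/49.
Combined Bayes factor of the evidence already in hand = 0.25 × 2.5 = 0.625.
Odds after that evidence = (1/49) × 0.625 = 5/392.
Target odds = 0.999/0.001 = 999.
Need 15ⁿ ≥ 999 ÷ (5/392) = 78321.6.
15⁴ = 50625 falls short of 78321.6 but 15⁵ = 759375 reaches it, so n = 5.

5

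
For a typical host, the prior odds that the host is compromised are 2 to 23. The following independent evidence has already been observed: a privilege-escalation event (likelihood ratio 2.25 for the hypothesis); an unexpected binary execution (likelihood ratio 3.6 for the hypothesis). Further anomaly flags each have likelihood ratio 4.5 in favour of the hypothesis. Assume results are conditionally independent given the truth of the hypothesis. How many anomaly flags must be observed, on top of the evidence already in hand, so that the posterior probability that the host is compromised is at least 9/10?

2

Prior odds = 2/23.
Combined Bayes factor of the evidence already in hand = 2.25 × 3.6 = 8.1.
Odds after that evidence = (2/23) × 8.1 = 81/115.
Target odds = 0.9/0.1 = 9.
Need 4.5ⁿ ≥ 9 ÷ (81/115) = 115/9.
4.5¹ = 4.5 falls short of 115/9 but 4.5² = 20.25 reaches it, so n = 2.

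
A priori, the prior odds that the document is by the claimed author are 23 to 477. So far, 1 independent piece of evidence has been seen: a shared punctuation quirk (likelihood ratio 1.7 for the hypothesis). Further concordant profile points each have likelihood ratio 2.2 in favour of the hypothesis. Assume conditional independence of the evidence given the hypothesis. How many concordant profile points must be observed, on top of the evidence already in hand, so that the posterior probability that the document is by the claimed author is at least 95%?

7

Prior odds = 23/477.
Bayes factor of the evidence already in hand = 1.7.
Odds after that evidence = (23/477) × 1.7 = 391/4770.
Target odds = 0.95/0.05 = 19.
Need 2.2ⁿ ≥ 19 ÷ (391/4770) = 90630/391.
2.2⁶ = 1771561/15625 falls short of 90630/391 but 2.2⁷ = 19487171/78125 reaches it, so n = 7.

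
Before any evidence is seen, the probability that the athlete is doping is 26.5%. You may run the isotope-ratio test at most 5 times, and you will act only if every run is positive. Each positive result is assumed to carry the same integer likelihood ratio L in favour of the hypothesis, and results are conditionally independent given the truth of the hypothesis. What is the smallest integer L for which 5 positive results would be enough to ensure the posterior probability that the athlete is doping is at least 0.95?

3

Prior odds = 0.265/0.735 = 53/147.
Target odds = 0.95/0.05 = 19.
Need L⁵ ≥ 19 ÷ (53/147) = 2793/53.
2⁵ = 32 < 2793/53 ≤ 243 = 3⁵, so L = 3.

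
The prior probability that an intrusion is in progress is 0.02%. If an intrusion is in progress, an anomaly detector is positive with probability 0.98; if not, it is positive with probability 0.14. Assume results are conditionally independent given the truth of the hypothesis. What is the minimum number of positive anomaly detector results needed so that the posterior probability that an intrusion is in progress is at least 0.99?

Prior odds: 0.0002 ÷ 0.9998 = 1/4999.
Likelihood ratio of a positive = 0.98/0.14 = 7.
Target odds: 0.99 ÷ 0.01 = 99.
Require 7ⁿ ≥ 99 ÷ (1/4999) = 494901.
7⁶ = 117649 falls short of 494901 but 7⁷ = 823543 reaches it, so n = 7.

7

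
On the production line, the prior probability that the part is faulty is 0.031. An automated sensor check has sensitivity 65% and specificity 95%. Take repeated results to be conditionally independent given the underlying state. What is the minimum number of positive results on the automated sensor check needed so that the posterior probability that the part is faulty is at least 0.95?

3

Prior odds: 0.031 ÷ 0.969 = 31/969.
False-positive rate = 1 − 0.95 = 0.05; likelihood ratio of a positive = 0.65/0.05 = 13.
Target odds: 0.95 ÷ 0.05 = 19.
Require 13ⁿ ≥ 19 ÷ (31/969) = 18411/31.
13² = 169 falls short of 18411/31 but 13³ = 2197 reaches it, so n = 3.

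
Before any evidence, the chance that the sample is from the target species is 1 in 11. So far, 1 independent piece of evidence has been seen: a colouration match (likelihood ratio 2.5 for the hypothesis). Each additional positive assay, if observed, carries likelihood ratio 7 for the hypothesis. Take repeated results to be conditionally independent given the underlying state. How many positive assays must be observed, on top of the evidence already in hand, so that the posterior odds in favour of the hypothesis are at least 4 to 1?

2

Prior odds = (1/11)/(10/11) = 0.1.
Bayes factor of the evidence already in hand = 2.5.
Odds after that evidence = 0.1 × 2.5 = 0.25.
Target odds = 4.
Need 7ⁿ ≥ 4 ÷ 0.25 = 16.
7¹ = 7 falls short of 16 but 7² = 49 reaches it, so n = 2.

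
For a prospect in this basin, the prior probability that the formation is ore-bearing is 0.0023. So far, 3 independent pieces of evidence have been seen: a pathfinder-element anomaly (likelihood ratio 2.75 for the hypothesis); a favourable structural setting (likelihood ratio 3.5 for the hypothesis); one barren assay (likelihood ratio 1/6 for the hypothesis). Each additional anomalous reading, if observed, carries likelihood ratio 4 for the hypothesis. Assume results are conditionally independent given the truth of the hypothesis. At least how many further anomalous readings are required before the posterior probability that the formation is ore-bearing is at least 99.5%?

Prior odds = 0.0023/0.9977 = 23/9977.
Combined Bayes factor of the evidence already in hand = 2.75 × 3.5 × (1/6) = 77/48.
Odds after that evidence = (23/9977) × 77/48 = 161/43536.
Target odds = 0.995/0.005 = 199.
Need 4ⁿ ≥ 199 ÷ (161/43536) = 8663664/161.
4⁷ = 16384 falls short of 8663664/161 but 4⁸ = 65536 reaches it, so n = 8.

8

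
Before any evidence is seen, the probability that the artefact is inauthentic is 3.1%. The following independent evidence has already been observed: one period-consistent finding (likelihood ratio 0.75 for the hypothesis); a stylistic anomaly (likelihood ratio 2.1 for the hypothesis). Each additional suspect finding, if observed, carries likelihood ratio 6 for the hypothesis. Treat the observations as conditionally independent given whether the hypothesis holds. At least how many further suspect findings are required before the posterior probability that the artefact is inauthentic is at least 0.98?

4

Prior odds = 0.031/0.969 = 31/969.
Combined Bayes factor of the evidence already in hand = 0.75 × 2.1 = 1.575.
Odds after that evidence = (31/969) × 1.575 = 651/12920.
Target odds = 0.98/0.02 = 49.
Need 6ⁿ ≥ 49 ÷ (651/12920) = 90440/93.
6³ = 216 falls short of 90440/93 but 6⁴ = 1296 reaches it, so n = 4.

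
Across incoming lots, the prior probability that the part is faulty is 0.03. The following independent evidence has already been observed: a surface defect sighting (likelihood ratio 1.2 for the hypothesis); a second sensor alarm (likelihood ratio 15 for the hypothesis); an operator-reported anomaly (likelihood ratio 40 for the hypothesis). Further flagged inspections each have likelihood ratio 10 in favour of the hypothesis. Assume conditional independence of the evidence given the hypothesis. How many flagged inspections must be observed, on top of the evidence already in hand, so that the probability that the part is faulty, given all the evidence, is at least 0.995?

Prior odds = 0.03/0.97 = 3/97.
Combined Bayes factor of the evidence already in hand = 1.2 × 15 × 40 = 720.
Odds after that evidence = (3/97) × 720 = 2160/97.
Target odds = 0.995/0.005 = 199.
Need 10ⁿ ≥ 199 ÷ (2160/97) = 19303/2160.
10¹ = 10, which meets the required 19303/2160; so n = 1.

1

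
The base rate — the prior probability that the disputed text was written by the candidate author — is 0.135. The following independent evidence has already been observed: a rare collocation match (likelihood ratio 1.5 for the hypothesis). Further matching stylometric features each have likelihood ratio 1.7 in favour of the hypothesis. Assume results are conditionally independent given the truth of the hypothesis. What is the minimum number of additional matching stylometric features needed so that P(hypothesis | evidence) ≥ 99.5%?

Prior odds = 0.135/0.865 = 27/173.
Bayes factor of the evidence already in hand = 1.5.
Odds after that evidence = (27/173) × 1.5 = 81/346.
Target odds = 0.995/0.005 = 199.
Need 1.7ⁿ ≥ 199 ÷ (81/346) = 68854/81.
1.7¹² ≈582.622 falls short of 68854/81 but 1.7¹³ ≈990.458 reaches it, so n = 13.

13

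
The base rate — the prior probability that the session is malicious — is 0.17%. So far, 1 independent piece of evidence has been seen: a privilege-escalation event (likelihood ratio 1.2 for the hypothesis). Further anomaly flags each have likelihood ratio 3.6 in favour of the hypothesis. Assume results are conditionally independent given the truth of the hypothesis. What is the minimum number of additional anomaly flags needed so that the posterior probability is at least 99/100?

9

Prior odds = 0.0017/0.9983 = 17/9983.
Bayes factor of the evidence already in hand = 1.2.
Odds after that evidence = (17/9983) × 1.2 = 102/49915.
Target odds = 0.99/0.01 = 99.
Need 3.6ⁿ ≥ 99 ÷ (102/49915) = 1647195/34.
3.6⁸ ≈28211.1 falls short of 1647195/34 but 3.6⁹ ≈101560 reaches it, so n = 9.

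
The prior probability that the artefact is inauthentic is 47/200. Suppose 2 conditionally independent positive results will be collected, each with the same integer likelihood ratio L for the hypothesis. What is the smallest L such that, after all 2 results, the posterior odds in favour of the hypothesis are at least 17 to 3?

Prior odds = 0.235/0.765 = 47/153.
Target odds = 17/3.
Need L² ≥ 17/3 ÷ (47/153) = 867/47.
4² = 16 < 867/47 ≤ 25 = 5², so L = 5.

5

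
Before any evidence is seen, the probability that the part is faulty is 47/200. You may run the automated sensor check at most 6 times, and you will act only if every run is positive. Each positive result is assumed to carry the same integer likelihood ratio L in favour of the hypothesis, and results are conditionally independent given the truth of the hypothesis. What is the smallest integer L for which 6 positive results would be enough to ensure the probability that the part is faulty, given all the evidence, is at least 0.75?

2

Prior odds = 0.235/0.765 = 47/153.
Target odds = 0.75/0.25 = 3.
Need L⁶ ≥ 3 ÷ (47/153) = 459/47.
1⁶ = 1 < 459/47 ≤ 64 = 2⁶, so L = 2.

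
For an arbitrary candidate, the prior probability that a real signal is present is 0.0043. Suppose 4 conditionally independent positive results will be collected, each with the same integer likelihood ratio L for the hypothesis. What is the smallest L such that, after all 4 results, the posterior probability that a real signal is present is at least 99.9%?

22

Prior odds = 0.0043/0.9957 = 43/9957.
Target odds = 0.999/0.001 = 999.
Need L⁴ ≥ 999 ÷ (43/9957) = 9947043/43.
21⁴ = 194481 < 9947043/43 ≤ 234256 = 22⁴, so L = 22.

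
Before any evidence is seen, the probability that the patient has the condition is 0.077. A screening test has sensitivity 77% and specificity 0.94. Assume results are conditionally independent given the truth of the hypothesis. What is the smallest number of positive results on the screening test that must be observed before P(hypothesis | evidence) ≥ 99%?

3

Prior odds = 0.077/0.923 = 77/923.
False-positive rate = 1 − 0.94 = 0.06; likelihood ratio of a positive = 0.77/0.06 = 77/6.
Target posterior odds = 0.99/0.01 = 99.
Need (77/923) × (77/6)ⁿ ≥ 99, i.e. (77/6)ⁿ ≥ 8307/7.
(77/6)² = 5929/36 falls short of 8307/7 but (77/6)³ = 456533/216 reaches it, so n = 3.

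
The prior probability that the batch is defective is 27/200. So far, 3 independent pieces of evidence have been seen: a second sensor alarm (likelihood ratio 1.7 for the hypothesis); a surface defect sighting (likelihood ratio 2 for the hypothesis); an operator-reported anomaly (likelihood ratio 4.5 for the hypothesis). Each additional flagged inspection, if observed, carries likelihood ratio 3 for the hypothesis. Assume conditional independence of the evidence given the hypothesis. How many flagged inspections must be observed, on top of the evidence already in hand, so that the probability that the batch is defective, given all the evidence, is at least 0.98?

3

Prior odds = 0.135/0.865 = 27/173.
Combined Bayes factor of the evidence already in hand = 1.7 × 2 × 4.5 = 15.3.
Odds after that evidence = (27/173) × 15.3 = 4131/1730.
Target odds = 0.98/0.02 = 49.
Need 3ⁿ ≥ 49 ÷ (4131/1730) = 84770/4131.
3² = 9 falls short of 84770/4131 but 3³ = 27 reaches it, so n = 3.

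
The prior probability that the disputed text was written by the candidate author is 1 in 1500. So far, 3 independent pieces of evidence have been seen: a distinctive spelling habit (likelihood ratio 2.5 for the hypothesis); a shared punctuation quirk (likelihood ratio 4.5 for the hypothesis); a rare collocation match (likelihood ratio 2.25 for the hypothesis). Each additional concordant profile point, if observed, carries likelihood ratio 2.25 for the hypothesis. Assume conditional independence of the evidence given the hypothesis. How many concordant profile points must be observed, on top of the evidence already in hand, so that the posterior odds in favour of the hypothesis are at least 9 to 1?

8

Prior odds = (1/1500)/(1499/1500) = 1/1499.
Combined Bayes factor of the evidence already in hand = 2.5 × 4.5 × 2.25 = 25.3125.
Odds after that evidence = (1/1499) × 25.3125 = 405/23984.
Target odds = 9.
Need 2.25ⁿ ≥ 9 ÷ (405/23984) = 23984/45.
2.25⁷ = 4782969/16384 falls short of 23984/45 but 2.25⁸ = 43046721/65536 reaches it, so n = 8.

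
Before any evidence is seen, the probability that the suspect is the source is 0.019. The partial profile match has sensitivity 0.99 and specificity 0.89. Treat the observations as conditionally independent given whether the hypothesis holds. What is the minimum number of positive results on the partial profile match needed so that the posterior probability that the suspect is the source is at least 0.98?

Prior odds = 0.019/0.981 = 19/981.
False-positive rate = 1 − 0.89 = 0.11; likelihood ratio of a positive = 0.99/0.11 = 9.
Target odds: 0.98 ÷ 0.02 = 49.
Require 9ⁿ ≥ 49 ÷ (19/981) = 48069/19.
9³ = 729 falls short of 48069/19 but 9⁴ = 6561 reaches it, so n = 4.

4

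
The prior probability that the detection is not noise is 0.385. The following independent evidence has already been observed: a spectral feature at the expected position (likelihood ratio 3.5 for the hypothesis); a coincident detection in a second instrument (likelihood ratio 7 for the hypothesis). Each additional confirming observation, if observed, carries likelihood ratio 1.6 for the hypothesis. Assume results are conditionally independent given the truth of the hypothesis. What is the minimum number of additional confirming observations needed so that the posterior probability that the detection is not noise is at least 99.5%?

Prior odds = 0.385/0.615 = 77/123.
Combined Bayes factor of the evidence already in hand = 3.5 × 7 = 24.5.
Odds after that evidence = (77/123) × 24.5 = 3773/246.
Target odds = 0.995/0.005 = 199.
Need 1.6ⁿ ≥ 199 ÷ (3773/246) = 48954/3773.
1.6⁵ = 10.48576 falls short of 48954/3773 but 1.6⁶ = 262144/15625 reaches it, so n = 6.

6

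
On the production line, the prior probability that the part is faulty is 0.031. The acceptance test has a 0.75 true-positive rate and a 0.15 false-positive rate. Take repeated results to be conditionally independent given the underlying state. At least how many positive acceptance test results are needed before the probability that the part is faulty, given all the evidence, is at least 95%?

Prior odds = 0.031/0.969 = 31/969.
Likelihood ratio of a positive result = 0.75/0.15 = 5.
Target posterior odds = 0.95/0.05 = 19.
Need (31/969) × 5ⁿ ≥ 19, i.e. 5ⁿ ≥ 18411/31.
5³ = 125 falls short of 18411/31 but 5⁴ = 625 reaches it, so n = 4.

4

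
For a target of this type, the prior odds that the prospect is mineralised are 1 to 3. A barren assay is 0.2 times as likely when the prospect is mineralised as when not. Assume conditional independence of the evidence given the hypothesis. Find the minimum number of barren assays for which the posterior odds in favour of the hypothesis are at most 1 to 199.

Prior odds = 1/3.
Likelihood ratio per barren assay = 0.2.
Target odds = 1/199.
Need (1/3) × 0.2ⁿ ≤ 1/199, i.e. 0.2ⁿ ≤ 3/199.
0.2² = 0.04 is still above 3/199 but 0.2³ = 0.008 is at or below it, so n = 3.

3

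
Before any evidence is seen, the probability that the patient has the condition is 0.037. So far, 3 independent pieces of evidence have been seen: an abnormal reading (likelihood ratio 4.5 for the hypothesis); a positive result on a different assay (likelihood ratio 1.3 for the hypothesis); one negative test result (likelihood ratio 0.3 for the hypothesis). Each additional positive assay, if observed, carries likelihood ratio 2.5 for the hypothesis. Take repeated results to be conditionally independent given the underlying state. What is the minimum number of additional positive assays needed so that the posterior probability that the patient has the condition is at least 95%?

7

Prior odds = 0.037/0.963 = 37/963.
Combined Bayes factor of the evidence already in hand = 4.5 × 1.3 × 0.3 = 1.755.
Odds after that evidence = (37/963) × 1.755 = 1443/21400.
Target odds = 0.95/0.05 = 19.
Need 2.5ⁿ ≥ 19 ÷ (1443/21400) = 406600/1443.
2.5⁶ = 244.140625 falls short of 406600/1443 but 2.5⁷ = 610.3515625 reaches it, so n = 7.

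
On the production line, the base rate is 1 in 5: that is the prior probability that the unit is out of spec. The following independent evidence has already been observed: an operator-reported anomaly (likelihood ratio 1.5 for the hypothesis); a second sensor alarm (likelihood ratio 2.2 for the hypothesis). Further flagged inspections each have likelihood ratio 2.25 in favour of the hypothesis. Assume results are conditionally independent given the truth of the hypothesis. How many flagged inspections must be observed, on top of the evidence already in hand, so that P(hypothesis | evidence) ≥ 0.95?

Prior odds = 0.2/0.8 = 0.25.
Combined Bayes factor of the evidence already in hand = 1.5 × 2.2 = 3.3.
Odds after that evidence = 0.25 × 3.3 = 0.825.
Target odds = 0.95/0.05 = 19.
Need 2.25ⁿ ≥ 19 ÷ 0.825 = 760/33.
2.25³ = 11.390625 falls short of 760/33 but 2.25⁴ = 25.62890625 reaches it, so n = 4.

4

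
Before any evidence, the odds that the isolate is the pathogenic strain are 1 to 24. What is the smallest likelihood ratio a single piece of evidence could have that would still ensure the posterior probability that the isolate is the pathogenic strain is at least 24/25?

576

Prior odds = 1/24.
Target odds = 0.96/0.04 = 24.
Required Bayes factor = 24 ÷ (1/24) = 576.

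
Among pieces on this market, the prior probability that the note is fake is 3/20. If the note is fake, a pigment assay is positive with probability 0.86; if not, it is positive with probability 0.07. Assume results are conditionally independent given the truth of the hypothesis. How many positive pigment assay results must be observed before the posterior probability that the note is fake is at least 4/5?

2

Prior odds: 0.15 ÷ 0.85 = 3/17.
Likelihood ratio of a positive = 0.86/0.07 = 86/7.
Target posterior odds = 0.8/0.2 = 4.
Require (86/7)ⁿ ≥ 4 ÷ (3/17) = 68/3.
(86/7)¹ = 86/7 falls short of 68/3 but (86/7)² = 7396/49 reaches it, so n = 2.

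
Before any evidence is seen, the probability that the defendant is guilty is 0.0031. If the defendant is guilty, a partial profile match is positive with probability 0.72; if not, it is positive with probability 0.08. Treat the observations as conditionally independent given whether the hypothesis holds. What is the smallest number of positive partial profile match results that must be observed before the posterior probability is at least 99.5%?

Prior odds = 0.0031/0.9969 = 31/9969.
Likelihood ratio of a positive = 0.72/0.08 = 9.
Target posterior odds = 0.995/0.005 = 199.
Need (31/9969) × 9ⁿ ≥ 199, i.e. 9ⁿ ≥ 1983831/31.
9⁵ = 59049 falls short of 1983831/31 but 9⁶ = 531441 reaches it, so n = 6.

6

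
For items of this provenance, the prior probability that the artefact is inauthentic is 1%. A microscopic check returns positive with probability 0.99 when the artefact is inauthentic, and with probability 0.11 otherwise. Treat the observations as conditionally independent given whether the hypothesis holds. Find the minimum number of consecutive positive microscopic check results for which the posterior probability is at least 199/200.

5

Prior odds: 0.01 ÷ 0.99 = 1/99.
Likelihood ratio of a positive result = 0.99/0.11 = 9.
Target odds: 0.995 ÷ 0.005 = 199.
Require 9ⁿ ≥ 199 ÷ (1/99) = 19701.
9⁴ = 6561 falls short of 19701 but 9⁵ = 59049 reaches it, so n = 5.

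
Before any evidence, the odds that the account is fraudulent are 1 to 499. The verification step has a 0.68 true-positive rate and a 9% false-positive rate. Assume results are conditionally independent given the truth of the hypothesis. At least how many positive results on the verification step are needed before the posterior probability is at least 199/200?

6

Prior odds = 1/499.
Likelihood ratio of a positive result = 0.68/0.09 = 68/9.
Target posterior odds = 0.995/0.005 = 199.
Require (68/9)ⁿ ≥ 199 ÷ (1/499) = 99301.
(68/9)⁵ ≈24622.5 falls short of 99301 but (68/9)⁶ ≈186037 reaches it, so n = 6.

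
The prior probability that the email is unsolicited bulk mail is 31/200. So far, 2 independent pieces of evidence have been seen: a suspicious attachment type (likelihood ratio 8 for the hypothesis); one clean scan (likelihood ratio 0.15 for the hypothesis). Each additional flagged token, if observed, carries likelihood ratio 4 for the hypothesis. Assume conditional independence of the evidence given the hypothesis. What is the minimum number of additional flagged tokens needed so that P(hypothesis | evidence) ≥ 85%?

Prior odds = 0.155/0.845 = 31/169.
Combined Bayes factor of the evidence already in hand = 8 × 0.15 = 1.2.
Odds after that evidence = (31/169) × 1.2 = 186/845.
Target odds = 0.85/0.15 = 17/3.
Need 4ⁿ ≥ 17/3 ÷ (186/845) = 14365/558.
4² = 16 falls short of 14365/558 but 4³ = 64 reaches it, so n = 3.

3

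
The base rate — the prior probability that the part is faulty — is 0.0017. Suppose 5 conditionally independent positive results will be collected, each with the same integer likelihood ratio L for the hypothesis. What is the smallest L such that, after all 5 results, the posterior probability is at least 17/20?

Prior odds = 0.0017/0.9983 = 17/9983.
Target odds = 0.85/0.15 = 17/3.
Need L⁵ ≥ 17/3 ÷ (17/9983) = 9983/3.
5⁵ = 3125 < 9983/3 ≤ 7776 = 6⁵, so L = 6.

6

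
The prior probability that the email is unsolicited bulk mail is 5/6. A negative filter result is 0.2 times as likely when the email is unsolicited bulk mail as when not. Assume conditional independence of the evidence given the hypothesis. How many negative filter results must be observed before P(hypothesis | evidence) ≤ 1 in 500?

Prior odds = (5/6)/(1/6) = 5.
Likelihood ratio per negative filter result = 0.2.
Target odds: 0.002 ÷ 0.998 = 1/499.
Need 5 × 0.2ⁿ ≤ 1/499, i.e. 0.2ⁿ ≤ 1/2495.
0.2⁴ = 0.0016 is still above 1/2495 but 0.2⁵ = 0.00032 is at or below it, so n = 5.

5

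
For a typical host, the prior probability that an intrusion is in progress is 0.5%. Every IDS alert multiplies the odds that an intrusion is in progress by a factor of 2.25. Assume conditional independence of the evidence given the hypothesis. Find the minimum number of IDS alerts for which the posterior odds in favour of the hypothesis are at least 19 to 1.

11

Prior odds: 0.005 ÷ 0.995 = 1/199.
Likelihood ratio per IDS alert = 2.25.
Target odds = 19.
Need (1/199) × 2.25ⁿ ≥ 19, i.e. 2.25ⁿ ≥ 3781.
2.25¹⁰ ≈3325.26 falls short of 3781 but 2.25¹¹ ≈7481.83 reaches it, so n = 11.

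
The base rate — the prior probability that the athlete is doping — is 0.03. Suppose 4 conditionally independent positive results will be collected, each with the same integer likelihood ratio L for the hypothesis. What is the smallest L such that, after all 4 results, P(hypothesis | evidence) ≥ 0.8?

Prior odds = 0.03/0.97 = 3/97.
Target odds = 0.8/0.2 = 4.
Need L⁴ ≥ 4 ÷ (3/97) = 388/3.
3⁴ = 81 < 388/3 ≤ 256 = 4⁴, so L = 4.

4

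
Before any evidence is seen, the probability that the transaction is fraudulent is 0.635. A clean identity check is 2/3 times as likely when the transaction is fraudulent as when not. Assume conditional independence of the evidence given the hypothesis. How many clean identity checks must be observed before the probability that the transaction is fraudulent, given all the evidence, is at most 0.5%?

Prior odds: 0.635 ÷ 0.365 = 127/73.
Likelihood ratio per clean identity check = 2/3.
Target posterior odds = 0.005/0.995 = 1/199.
Require (2/3)ⁿ ≤ 1/199 ÷ (127/73) = 73/25273.
(2/3)¹⁴ = 16384/4782969 is still above 73/25273 but (2/3)¹⁵ = 32768/14348907 is at or below it, so n = 15.

15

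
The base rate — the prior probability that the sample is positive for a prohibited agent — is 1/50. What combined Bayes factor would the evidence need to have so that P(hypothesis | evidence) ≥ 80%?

196

Prior odds = 0.02/0.98 = 1/49.
Target odds = 0.8/0.2 = 4.
Required Bayes factor = 4 ÷ (1/49) = 196.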